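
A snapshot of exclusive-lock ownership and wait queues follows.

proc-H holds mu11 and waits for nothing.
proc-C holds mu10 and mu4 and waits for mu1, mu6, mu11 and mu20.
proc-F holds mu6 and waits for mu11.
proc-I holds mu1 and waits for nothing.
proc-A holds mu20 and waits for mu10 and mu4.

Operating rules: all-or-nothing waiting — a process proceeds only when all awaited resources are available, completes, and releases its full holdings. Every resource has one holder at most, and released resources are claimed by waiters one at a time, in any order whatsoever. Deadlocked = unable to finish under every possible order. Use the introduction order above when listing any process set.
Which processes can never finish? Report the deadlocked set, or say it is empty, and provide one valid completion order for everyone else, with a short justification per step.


Deadlocked: proc-C and proc-A.
Key observation: the waits loop around proc-C -> proc-A -> proc-C with no way out; no other process is dragged down with it.
The rest can finish in the order proc-H, proc-F, proc-I.
Walking it through:
  run proc-H (it waits on nothing); releases mu11
  run proc-F (all its waits — mu11 — are resolved); releases mu6
  run proc-I (it waits on nothing); releases mu1


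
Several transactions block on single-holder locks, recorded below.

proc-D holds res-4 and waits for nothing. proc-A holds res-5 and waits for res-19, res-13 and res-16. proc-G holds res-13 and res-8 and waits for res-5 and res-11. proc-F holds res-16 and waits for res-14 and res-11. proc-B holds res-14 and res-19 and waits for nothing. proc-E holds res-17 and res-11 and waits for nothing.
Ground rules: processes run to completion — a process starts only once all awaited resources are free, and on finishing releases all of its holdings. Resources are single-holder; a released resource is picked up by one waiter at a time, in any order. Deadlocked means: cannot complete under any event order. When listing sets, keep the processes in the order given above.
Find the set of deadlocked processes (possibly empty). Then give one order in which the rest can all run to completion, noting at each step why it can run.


The deadlocked set is proc-A and proc-G.
Key observation: proc-A -> proc-G -> proc-A is a circular wait — nothing in it can go first; no other process is dragged down with it.
A valid finishing order for the others: proc-E, proc-D, proc-B, proc-F.
Step-by-step check:
  proc-E: no waits; runs immediately, freeing res-17 and res-11
  proc-D: no waits; runs immediately, freeing res-4
  proc-B: no waits; runs immediately, freeing res-14 and res-19
  run proc-F (all its waits — res-14 and res-11 — are resolved); releases res-16


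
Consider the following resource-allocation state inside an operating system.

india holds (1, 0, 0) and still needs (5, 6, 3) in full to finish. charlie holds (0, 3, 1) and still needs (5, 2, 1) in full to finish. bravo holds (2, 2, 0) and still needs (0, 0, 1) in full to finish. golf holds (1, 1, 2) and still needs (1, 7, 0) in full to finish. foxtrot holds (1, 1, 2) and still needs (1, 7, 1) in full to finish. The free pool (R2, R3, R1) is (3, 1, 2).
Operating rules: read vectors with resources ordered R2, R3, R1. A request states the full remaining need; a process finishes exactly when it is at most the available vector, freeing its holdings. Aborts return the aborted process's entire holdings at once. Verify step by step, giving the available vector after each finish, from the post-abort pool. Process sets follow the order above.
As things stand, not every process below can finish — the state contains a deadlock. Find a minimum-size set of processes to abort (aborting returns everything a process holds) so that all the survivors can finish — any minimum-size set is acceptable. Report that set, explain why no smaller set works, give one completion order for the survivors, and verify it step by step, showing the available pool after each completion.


The answer: abort golf.
Key observation: aborting golf returns (1, 1, 2), and foxtrot — hopeless before — runs at step 4 with the returned capacity in the pool.
Minimality: the empty abort set fails — the state is deadlocked as it stands.
Survivors finish in the order: bravo, charlie, india, foxtrot. Check, step by step (pool after the aborts first):
  pool = (4, 2, 4)
  run bravo (needs (0, 0, 1), free (4, 2, 4)); after release of (2, 2, 0) the pool is (6, 4, 4)
  run charlie (needs (5, 2, 1), free (6, 4, 4)); after release of (0, 3, 1) the pool is (6, 7, 5)
  run india (needs (5, 6, 3), free (6, 7, 5)); after release of (1, 0, 0) the pool is (7, 7, 5)
  run foxtrot (needs (1, 7, 1), free (7, 7, 5)); after release of (1, 1, 2) the pool is (8, 8, 7)


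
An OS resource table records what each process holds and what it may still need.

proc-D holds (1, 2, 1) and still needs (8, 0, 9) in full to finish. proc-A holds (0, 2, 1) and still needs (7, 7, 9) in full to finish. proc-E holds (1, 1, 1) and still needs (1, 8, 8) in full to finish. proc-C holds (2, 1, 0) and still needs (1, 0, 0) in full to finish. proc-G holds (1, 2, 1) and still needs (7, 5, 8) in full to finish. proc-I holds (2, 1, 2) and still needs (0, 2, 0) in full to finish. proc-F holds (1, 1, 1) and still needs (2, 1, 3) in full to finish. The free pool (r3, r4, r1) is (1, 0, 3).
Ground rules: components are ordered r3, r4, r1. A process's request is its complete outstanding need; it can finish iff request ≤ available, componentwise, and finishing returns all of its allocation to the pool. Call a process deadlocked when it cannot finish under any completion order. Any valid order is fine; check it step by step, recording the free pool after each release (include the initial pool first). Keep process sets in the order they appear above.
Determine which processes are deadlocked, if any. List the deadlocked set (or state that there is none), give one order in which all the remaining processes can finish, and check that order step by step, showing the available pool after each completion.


Deadlocked set: proc-D, proc-A, proc-E and proc-G.
Key observation: no order helps: past proc-C, proc-F, proc-I, the free pool tops out at (6, 3, 6), below what each blocked process needs in r1.
A valid finishing order for the others: proc-C, proc-F, proc-I. Step-by-step check:
  pool = (1, 0, 3)
  proc-C needs (1, 0, 0) <= (1, 0, 3) -> finishes; pool += (2, 1, 0) = (3, 1, 3)
  proc-F needs (2, 1, 3) <= (3, 1, 3) -> finishes; pool += (1, 1, 1) = (4, 2, 4)
  proc-I needs (0, 2, 0) <= (4, 2, 4) -> finishes; pool += (2, 1, 2) = (6, 3, 6)
None of the blocked processes ever fits:
  proc-D cannot run: need (8, 0, 9) vs free (6, 3, 6) (insufficient r3 and r1)
  proc-A cannot run: need (7, 7, 9) vs free (6, 3, 6) (insufficient r3, r4 and r1)
  proc-E cannot run: need (1, 8, 8) vs free (6, 3, 6) (insufficient r4 and r1)
  proc-G cannot run: need (7, 5, 8) vs free (6, 3, 6) (insufficient r3, r4 and r1)


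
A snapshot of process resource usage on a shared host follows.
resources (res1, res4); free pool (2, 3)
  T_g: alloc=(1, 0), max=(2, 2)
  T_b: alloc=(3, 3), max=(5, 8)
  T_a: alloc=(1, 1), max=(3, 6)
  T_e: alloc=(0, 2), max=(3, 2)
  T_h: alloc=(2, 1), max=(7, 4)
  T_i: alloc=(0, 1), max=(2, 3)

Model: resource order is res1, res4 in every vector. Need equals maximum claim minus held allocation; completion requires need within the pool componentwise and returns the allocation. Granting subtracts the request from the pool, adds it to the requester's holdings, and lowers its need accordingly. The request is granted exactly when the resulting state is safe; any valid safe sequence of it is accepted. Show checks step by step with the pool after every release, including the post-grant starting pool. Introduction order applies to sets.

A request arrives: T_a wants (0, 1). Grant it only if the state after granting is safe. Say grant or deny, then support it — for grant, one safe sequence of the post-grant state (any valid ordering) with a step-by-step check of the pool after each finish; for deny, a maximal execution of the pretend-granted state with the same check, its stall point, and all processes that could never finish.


GRANT: granting preserves safety; a valid post-grant sequence is T_i, T_g, T_e, T_a, T_b, T_h.
Key observation: post-grant, (2, 2) remains, and an order beginning with T_i completes everyone.
Step-by-step check of the post-grant state:
  pool = (2, 2)
  T_i needs (2, 2) <= (2, 2) -> finishes; pool += (0, 1) = (2, 3)
  T_g needs (1, 2) <= (2, 3) -> finishes; pool += (1, 0) = (3, 3)
  T_e needs (3, 0) <= (3, 3) -> finishes; pool += (0, 2) = (3, 5)
  T_a needs (2, 4) <= (3, 5) -> finishes; pool += (1, 2) = (4, 7)
  T_b needs (2, 5) <= (4, 7) -> finishes; pool += (3, 3) = (7, 10)
  T_h needs (5, 3) <= (7, 10) -> finishes; pool += (2, 1) = (9, 11)


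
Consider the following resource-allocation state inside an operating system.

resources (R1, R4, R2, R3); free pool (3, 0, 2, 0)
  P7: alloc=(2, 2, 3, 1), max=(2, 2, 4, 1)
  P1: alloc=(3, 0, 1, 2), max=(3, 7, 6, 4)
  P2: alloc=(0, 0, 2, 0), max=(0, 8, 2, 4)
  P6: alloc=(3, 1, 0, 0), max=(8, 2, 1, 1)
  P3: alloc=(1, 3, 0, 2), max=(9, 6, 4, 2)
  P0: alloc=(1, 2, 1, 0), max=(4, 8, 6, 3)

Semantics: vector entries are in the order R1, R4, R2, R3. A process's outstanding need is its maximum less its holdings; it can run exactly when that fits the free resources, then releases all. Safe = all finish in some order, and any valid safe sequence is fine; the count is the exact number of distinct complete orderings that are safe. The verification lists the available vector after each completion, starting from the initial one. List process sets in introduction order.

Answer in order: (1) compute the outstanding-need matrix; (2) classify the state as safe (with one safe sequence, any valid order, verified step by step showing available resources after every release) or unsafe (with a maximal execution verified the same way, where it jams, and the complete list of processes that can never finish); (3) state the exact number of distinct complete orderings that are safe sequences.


(1) Remaining need (order R1, R4, R2, R3):
  P7: (0, 0, 1, 0)
  P1: (0, 7, 5, 2)
  P2: (0, 8, 0, 4)
  P6: (5, 1, 1, 1)
  P3: (8, 3, 4, 0)
  P0: (3, 6, 5, 3)
(2) SAFE — a valid safe sequence is P7, P6, P3, P0, P1, P2.
Key observation: at P6 the run first touches a limit — (5, 1, 1, 1) against (5, 2, 5, 1), exact on a resource it actually requests.
Walking it through:
  pool = (3, 0, 2, 0)
  P7 needs (0, 0, 1, 0) <= (3, 0, 2, 0) -> finishes; pool += (2, 2, 3, 1) = (5, 2, 5, 1)
  P6 needs (5, 1, 1, 1) <= (5, 2, 5, 1) -> finishes; pool += (3, 1, 0, 0) = (8, 3, 5, 1)
  P3 needs (8, 3, 4, 0) <= (8, 3, 5, 1) -> finishes; pool += (1, 3, 0, 2) = (9, 6, 5, 3)
  P0 needs (3, 6, 5, 3) <= (9, 6, 5, 3) -> finishes; pool += (1, 2, 1, 0) = (10, 8, 6, 3)
  P1 needs (0, 7, 5, 2) <= (10, 8, 6, 3) -> finishes; pool += (3, 0, 1, 2) = (13, 8, 7, 5)
  P2 needs (0, 8, 0, 4) <= (13, 8, 7, 5) -> finishes; pool += (0, 0, 2, 0) = (13, 8, 9, 5)
(3) The exact count: 1 of the possible complete orderings is a safe sequence.


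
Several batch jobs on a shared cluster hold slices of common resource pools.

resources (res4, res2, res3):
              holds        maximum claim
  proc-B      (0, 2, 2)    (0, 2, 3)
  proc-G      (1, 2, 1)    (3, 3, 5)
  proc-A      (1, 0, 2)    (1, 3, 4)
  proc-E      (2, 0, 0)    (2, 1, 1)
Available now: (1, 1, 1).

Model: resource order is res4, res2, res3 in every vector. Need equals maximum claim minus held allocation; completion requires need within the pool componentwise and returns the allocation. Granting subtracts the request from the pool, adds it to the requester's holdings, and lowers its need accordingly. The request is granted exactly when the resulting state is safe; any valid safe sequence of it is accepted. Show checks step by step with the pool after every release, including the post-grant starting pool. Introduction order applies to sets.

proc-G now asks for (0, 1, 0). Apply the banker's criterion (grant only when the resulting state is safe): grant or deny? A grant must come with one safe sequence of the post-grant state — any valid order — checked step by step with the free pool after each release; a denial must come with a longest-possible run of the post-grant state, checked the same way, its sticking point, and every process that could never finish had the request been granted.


DENY. Granting would leave the state unsafe.
Key observation: after proc-B, proc-E the pool peaks at (3, 2, 3), and each blocked process is short somewhere: proc-G on res3; proc-A on res2.
After a pretend grant, a maximal execution: proc-B, proc-E — then nothing else fits. Step-by-step check:
  pool = (1, 0, 1)
  proc-B needs (0, 0, 1) <= (1, 0, 1) -> finishes; pool += (0, 2, 2) = (1, 2, 3)
  proc-E needs (0, 1, 1) <= (1, 2, 3) -> finishes; pool += (2, 0, 0) = (3, 2, 3)
  blocked: proc-G wants (2, 0, 4), pool (3, 2, 3) — not enough res3
  blocked: proc-A wants (0, 3, 2), pool (3, 2, 3) — not enough res2
Post-grant, the permanently blocked set is proc-G and proc-A.


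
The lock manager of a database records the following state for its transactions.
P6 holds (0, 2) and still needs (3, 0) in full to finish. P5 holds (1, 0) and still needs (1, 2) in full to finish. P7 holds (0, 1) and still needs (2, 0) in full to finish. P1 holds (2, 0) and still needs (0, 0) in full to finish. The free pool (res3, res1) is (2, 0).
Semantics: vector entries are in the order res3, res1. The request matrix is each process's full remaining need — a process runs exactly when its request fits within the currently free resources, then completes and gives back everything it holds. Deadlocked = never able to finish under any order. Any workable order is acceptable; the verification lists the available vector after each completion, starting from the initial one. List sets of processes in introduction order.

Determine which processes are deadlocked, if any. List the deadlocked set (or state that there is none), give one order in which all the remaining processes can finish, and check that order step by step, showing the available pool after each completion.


The deadlocked set is empty.
Key observation: P1 fits the free pool immediately, and its release cascades until everyone finishes.
The rest can finish in the order P1, P7, P6, P5. Verifying each step:
  pool = (2, 0)
  P1: need (0, 0) fits (2, 0); releases (2, 0), pool now (4, 0)
  P7: need (2, 0) fits (4, 0); releases (0, 1), pool now (4, 1)
  P6: need (3, 0) fits (4, 1); releases (0, 2), pool now (4, 3)
  P5: need (1, 2) fits (4, 3); releases (1, 0), pool now (5, 3)


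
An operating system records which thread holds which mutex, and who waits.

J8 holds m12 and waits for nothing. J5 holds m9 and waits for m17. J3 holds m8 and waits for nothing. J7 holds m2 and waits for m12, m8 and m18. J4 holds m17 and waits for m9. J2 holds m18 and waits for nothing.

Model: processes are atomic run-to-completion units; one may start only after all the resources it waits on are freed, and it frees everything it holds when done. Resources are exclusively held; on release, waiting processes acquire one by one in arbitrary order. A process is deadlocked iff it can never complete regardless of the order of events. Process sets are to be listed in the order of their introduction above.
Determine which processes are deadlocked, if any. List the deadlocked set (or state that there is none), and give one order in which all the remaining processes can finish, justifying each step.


The deadlocked set is J5 and J4.
Key observation: the cycle J5 -> J4 -> J5 can never break — each member waits on the next; no other process is dragged down with it.
A valid finishing order for the others: J2, J8, J3, J7.
Walking it through:
  J2 waits on nothing -> runs at once and releases m18
  J8 waits on nothing -> runs at once and releases m12
  J3 waits on nothing -> runs at once and releases m8
  J7 waits on m12, m8 and m18 — all released -> runs and releases m2


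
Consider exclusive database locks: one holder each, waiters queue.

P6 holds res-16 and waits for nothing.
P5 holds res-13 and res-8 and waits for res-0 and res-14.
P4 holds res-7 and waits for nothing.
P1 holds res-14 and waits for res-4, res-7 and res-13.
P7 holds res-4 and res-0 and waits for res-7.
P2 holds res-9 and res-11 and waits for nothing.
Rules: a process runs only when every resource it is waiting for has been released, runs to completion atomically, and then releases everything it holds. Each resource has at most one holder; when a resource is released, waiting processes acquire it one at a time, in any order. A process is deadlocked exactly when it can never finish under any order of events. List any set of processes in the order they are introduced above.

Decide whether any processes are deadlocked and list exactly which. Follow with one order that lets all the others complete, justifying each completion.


Deadlocked: P5 and P1.
Key observation: the loop P5 -> P1 -> P5 blocks itself forever; no other process is dragged down with it.
A valid finishing order for the others: P2, P4, P6, P7.
Check, step by step:
  P2: no waits; runs immediately, freeing res-9 and res-11
  P4: no waits; runs immediately, freeing res-7
  P6: no waits; runs immediately, freeing res-16
  P7 waits on res-7 — all released -> runs and releases res-4 and res-0


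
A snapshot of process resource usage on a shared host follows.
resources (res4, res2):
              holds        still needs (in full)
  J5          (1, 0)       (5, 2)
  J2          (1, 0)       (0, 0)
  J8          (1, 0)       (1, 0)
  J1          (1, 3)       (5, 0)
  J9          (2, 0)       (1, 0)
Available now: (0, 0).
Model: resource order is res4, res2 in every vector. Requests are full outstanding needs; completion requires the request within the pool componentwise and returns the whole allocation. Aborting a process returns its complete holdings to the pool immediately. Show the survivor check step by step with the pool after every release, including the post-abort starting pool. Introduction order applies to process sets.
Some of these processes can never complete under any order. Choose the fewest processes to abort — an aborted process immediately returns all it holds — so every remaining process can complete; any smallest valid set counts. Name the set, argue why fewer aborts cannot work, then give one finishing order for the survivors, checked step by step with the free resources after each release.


The answer: abort J5.
Key observation: J1 was stuck for good until J5 gave back (1, 0); in the order shown it finishes at step 4.
Why nothing smaller works: aborting no one leaves the state deadlocked as given.
One survivor order: J9, J2, J8, J1. Walking it through (post-abort pool first):
  pool = (1, 0)
  run J9 (needs (1, 0), free (1, 0)); after release of (2, 0) the pool is (3, 0)
  run J2 (needs (0, 0), free (3, 0)); after release of (1, 0) the pool is (4, 0)
  run J8 (needs (1, 0), free (4, 0)); after release of (1, 0) the pool is (5, 0)
  run J1 (needs (5, 0), free (5, 0)); after release of (1, 3) the pool is (6, 3)


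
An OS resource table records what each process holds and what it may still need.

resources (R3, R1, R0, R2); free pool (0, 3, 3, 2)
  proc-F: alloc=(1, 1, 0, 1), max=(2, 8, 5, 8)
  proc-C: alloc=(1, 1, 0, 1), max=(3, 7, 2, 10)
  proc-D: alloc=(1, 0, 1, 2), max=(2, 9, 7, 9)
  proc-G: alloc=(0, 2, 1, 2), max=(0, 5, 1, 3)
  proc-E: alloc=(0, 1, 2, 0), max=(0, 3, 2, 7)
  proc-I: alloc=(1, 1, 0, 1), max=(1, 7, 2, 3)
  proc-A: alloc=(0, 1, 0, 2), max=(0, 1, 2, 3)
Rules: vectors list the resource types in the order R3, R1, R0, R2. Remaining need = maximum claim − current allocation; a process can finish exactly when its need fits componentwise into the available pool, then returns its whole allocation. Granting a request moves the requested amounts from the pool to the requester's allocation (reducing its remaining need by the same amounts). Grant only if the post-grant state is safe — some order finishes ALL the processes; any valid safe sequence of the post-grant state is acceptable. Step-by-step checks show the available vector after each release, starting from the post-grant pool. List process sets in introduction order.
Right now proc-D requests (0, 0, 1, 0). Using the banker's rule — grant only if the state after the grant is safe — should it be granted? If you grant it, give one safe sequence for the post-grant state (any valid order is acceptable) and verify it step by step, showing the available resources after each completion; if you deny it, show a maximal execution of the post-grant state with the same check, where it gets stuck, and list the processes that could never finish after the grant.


GRANT. The post-grant state is safe; one safe sequence: proc-A, proc-G, proc-I, proc-E, proc-F, proc-D, proc-C.
Key observation: granting shrinks the pool to (0, 3, 2, 2), yet proc-A still fits and the chain goes through.
Step-by-step check of the post-grant state:
  pool = (0, 3, 2, 2)
  proc-A: need (0, 0, 2, 1) fits (0, 3, 2, 2); releases (0, 1, 0, 2), pool now (0, 4, 2, 4)
  proc-G: need (0, 3, 0, 1) fits (0, 4, 2, 4); releases (0, 2, 1, 2), pool now (0, 6, 3, 6)
  proc-I: need (0, 6, 2, 2) fits (0, 6, 3, 6); releases (1, 1, 0, 1), pool now (1, 7, 3, 7)
  proc-E: need (0, 2, 0, 7) fits (1, 7, 3, 7); releases (0, 1, 2, 0), pool now (1, 8, 5, 7)
  proc-F: need (1, 7, 5, 7) fits (1, 8, 5, 7); releases (1, 1, 0, 1), pool now (2, 9, 5, 8)
  proc-D: need (1, 9, 5, 7) fits (2, 9, 5, 8); releases (1, 0, 2, 2), pool now (3, 9, 7, 10)
  proc-C: need (2, 6, 2, 9) fits (3, 9, 7, 10); releases (1, 1, 0, 1), pool now (4, 10, 7, 11)


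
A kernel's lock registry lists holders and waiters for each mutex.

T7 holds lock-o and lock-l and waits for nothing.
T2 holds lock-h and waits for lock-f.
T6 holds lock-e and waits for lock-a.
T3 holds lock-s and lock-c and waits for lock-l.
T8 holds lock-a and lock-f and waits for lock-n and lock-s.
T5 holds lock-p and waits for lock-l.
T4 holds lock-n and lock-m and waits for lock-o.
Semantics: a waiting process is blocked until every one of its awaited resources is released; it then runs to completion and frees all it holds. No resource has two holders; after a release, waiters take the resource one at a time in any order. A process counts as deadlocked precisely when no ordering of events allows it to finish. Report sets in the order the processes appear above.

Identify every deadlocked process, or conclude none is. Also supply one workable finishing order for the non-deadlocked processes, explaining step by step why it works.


The deadlocked set is empty.
Key observation: every chain of waits terminates; starting from the processes that wait on nothing, all the rest unlock in turn.
The rest can finish in the order T7, T5, T4, T3, T8, T2, T6.
Step-by-step check:
  T7 waits on nothing -> runs at once and releases lock-o and lock-l
  T5 waits on lock-l — all released -> runs and releases lock-p
  T4 waits on lock-o — all released -> runs and releases lock-n and lock-m
  T3 waits on lock-l — all released -> runs and releases lock-s and lock-c
  T8 waits on lock-n and lock-s — all released -> runs and releases lock-a and lock-f
  T2 waits on lock-f — all released -> runs and releases lock-h
  T6 waits on lock-a — all released -> runs and releases lock-e


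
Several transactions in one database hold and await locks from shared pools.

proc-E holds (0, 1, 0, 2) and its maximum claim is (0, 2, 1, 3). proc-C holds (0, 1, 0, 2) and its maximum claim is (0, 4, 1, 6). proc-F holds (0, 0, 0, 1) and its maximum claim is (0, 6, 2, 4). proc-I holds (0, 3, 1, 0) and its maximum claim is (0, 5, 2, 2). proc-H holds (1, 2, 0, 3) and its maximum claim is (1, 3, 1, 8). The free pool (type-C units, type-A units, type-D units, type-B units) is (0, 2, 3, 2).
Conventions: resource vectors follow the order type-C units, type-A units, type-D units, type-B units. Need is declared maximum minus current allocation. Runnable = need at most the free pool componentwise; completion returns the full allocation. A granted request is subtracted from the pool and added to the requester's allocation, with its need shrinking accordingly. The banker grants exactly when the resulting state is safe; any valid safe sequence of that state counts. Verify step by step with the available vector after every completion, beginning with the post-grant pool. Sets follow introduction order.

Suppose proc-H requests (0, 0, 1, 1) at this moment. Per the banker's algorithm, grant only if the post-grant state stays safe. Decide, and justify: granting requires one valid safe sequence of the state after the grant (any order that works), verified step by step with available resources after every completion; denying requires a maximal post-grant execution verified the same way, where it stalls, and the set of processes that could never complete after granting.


GRANT: granting preserves safety; a valid post-grant sequence is proc-E, proc-I, proc-F, proc-H, proc-C.
Key observation: post-grant, (0, 2, 2, 1) remains, and an order beginning with proc-E completes everyone.
Step-by-step check of the post-grant state:
  pool = (0, 2, 2, 1)
  proc-E needs (0, 1, 1, 1) <= (0, 2, 2, 1) -> finishes; pool += (0, 1, 0, 2) = (0, 3, 2, 3)
  proc-I needs (0, 2, 1, 2) <= (0, 3, 2, 3) -> finishes; pool += (0, 3, 1, 0) = (0, 6, 3, 3)
  proc-F needs (0, 6, 2, 3) <= (0, 6, 3, 3) -> finishes; pool += (0, 0, 0, 1) = (0, 6, 3, 4)
  proc-H needs (0, 1, 0, 4) <= (0, 6, 3, 4) -> finishes; pool += (1, 2, 1, 4) = (1, 8, 4, 8)
  proc-C needs (0, 3, 1, 4) <= (1, 8, 4, 8) -> finishes; pool += (0, 1, 0, 2) = (1, 9, 4, 10)


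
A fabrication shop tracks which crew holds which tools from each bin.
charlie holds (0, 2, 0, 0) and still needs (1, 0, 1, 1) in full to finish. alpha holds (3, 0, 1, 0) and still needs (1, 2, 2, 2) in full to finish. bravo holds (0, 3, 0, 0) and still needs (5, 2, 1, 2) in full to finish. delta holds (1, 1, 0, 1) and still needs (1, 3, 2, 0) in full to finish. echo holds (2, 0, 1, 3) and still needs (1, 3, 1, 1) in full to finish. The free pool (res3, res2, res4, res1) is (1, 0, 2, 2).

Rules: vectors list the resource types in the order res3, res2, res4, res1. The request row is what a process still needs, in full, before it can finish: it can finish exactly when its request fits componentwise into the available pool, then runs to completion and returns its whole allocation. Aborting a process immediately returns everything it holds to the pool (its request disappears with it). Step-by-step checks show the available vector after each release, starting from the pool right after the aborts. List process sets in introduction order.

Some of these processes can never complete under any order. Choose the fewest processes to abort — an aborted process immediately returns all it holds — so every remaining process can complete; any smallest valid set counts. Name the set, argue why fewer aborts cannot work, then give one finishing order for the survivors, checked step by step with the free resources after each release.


The answer: abort bravo.
Key observation: before aborting bravo, echo was permanently blocked — no order could ever run it; afterwards it completes at step 1.
No smaller set exists: with zero aborts the deadlock remains.
Survivors finish in the order: echo, delta, alpha, charlie. Step-by-step check (pool after the aborts first):
  pool = (1, 3, 2, 2)
  run echo (needs (1, 3, 1, 1), free (1, 3, 2, 2)); after release of (2, 0, 1, 3) the pool is (3, 3, 3, 5)
  run delta (needs (1, 3, 2, 0), free (3, 3, 3, 5)); after release of (1, 1, 0, 1) the pool is (4, 4, 3, 6)
  run alpha (needs (1, 2, 2, 2), free (4, 4, 3, 6)); after release of (3, 0, 1, 0) the pool is (7, 4, 4, 6)
  run charlie (needs (1, 0, 1, 1), free (7, 4, 4, 6)); after release of (0, 2, 0, 0) the pool is (7, 6, 4, 6)


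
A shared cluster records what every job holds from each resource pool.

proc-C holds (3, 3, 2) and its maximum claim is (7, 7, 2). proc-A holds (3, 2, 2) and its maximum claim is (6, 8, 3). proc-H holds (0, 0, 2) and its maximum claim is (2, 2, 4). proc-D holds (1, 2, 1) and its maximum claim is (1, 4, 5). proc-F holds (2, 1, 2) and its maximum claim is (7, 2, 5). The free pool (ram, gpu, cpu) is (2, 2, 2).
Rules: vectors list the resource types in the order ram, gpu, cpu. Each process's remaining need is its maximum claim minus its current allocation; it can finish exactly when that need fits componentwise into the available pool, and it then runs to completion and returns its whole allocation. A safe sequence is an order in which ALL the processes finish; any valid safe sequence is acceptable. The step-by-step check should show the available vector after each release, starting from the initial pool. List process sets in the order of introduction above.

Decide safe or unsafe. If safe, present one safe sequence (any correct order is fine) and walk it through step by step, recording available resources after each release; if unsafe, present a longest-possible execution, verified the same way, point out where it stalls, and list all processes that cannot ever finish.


UNSAFE — no complete ordering exists.
Key observation: after proc-H, proc-D the pool peaks at (3, 4, 5), and each blocked process is short somewhere: proc-C on ram; proc-A on gpu; proc-F on ram.
Going as far as possible: proc-H, proc-D; after that, nothing fits. Step-by-step check:
  pool = (2, 2, 2)
  proc-H needs (2, 2, 2) <= (2, 2, 2) -> finishes; pool += (0, 0, 2) = (2, 2, 4)
  proc-D needs (0, 2, 4) <= (2, 2, 4) -> finishes; pool += (1, 2, 1) = (3, 4, 5)
  blocked: proc-C wants (4, 4, 0), pool (3, 4, 5) — not enough ram
  blocked: proc-A wants (3, 6, 1), pool (3, 4, 5) — not enough gpu
  blocked: proc-F wants (5, 1, 3), pool (3, 4, 5) — not enough ram
Processes that can never finish: proc-C, proc-A and proc-F.


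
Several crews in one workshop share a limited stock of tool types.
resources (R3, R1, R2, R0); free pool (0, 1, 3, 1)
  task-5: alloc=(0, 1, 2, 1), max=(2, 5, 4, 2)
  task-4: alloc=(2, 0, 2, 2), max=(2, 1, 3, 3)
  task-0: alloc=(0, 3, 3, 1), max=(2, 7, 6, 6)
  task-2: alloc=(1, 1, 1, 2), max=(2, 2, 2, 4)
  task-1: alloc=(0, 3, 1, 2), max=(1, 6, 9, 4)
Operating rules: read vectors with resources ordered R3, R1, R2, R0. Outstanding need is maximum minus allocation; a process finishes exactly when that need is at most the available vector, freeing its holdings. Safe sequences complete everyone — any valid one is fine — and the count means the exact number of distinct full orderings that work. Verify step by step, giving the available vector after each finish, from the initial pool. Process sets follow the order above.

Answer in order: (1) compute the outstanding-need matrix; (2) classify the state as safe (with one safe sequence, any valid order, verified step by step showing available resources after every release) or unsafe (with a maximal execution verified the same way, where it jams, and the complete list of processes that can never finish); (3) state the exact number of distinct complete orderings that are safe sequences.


(1) Need matrix, components ordered R3, R1, R2, R0:
  task-5: (2, 4, 2, 1)
  task-4: (0, 1, 1, 1)
  task-0: (2, 4, 3, 5)
  task-2: (1, 1, 1, 2)
  task-1: (1, 3, 8, 2)
(2) UNSAFE — no complete ordering exists.
Key observation: R1 is the bottleneck — with task-4, task-2 done the pool holds (3, 2, 6, 5), short of every remaining need.
Going as far as possible: task-4, task-2; after that, nothing fits. Step-by-step check:
  pool = (0, 1, 3, 1)
  task-4: need (0, 1, 1, 1) fits (0, 1, 3, 1); releases (2, 0, 2, 2), pool now (2, 1, 5, 3)
  task-2: need (1, 1, 1, 2) fits (2, 1, 5, 3); releases (1, 1, 1, 2), pool now (3, 2, 6, 5)
  task-5 cannot run: need (2, 4, 2, 1) vs free (3, 2, 6, 5) (insufficient R1)
  task-0 cannot run: need (2, 4, 3, 5) vs free (3, 2, 6, 5) (insufficient R1)
  task-1 cannot run: need (1, 3, 8, 2) vs free (3, 2, 6, 5) (insufficient R1 and R2)
Never able to finish: task-5, task-0 and task-1.
(3) Precisely 0 of the possible complete orderings are safe sequences.


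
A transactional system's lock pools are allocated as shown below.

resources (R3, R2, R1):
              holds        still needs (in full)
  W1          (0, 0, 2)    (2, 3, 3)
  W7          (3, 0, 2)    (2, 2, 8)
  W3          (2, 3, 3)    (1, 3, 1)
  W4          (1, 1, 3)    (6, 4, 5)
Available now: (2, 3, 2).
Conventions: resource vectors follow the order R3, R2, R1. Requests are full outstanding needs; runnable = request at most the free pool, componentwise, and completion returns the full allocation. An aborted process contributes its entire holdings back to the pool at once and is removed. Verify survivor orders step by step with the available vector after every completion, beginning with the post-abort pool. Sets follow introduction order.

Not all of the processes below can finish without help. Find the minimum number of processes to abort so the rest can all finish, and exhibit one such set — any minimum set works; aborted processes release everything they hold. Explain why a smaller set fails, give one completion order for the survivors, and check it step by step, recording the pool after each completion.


Abort W7.
Key observation: W4 had no path to completion before; after the abort of W7 ((3, 0, 2) returned), step 2 is where it fits.
Why nothing smaller works: aborting no one leaves the state deadlocked as given.
The survivors complete as W3, W4, W1. Walking it through (starting from the post-abort pool):
  pool = (5, 3, 4)
  run W3 (needs (1, 3, 1), free (5, 3, 4)); after release of (2, 3, 3) the pool is (7, 6, 7)
  run W4 (needs (6, 4, 5), free (7, 6, 7)); after release of (1, 1, 3) the pool is (8, 7, 10)
  run W1 (needs (2, 3, 3), free (8, 7, 10)); after release of (0, 0, 2) the pool is (8, 7, 12)


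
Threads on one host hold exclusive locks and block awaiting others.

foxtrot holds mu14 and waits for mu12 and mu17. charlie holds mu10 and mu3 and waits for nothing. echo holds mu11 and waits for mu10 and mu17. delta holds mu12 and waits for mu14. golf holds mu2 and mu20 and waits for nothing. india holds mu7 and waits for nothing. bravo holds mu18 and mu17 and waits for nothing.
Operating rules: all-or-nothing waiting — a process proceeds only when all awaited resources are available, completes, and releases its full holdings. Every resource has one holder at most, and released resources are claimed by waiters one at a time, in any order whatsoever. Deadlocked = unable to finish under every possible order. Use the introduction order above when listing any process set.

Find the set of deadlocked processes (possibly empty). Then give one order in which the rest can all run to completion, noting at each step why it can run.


Deadlocked: foxtrot and delta.
Key observation: the waits loop around foxtrot -> delta -> foxtrot with no way out; no other process is dragged down with it.
A valid finishing order for the others: bravo, india, golf, charlie, echo.
Check, step by step:
  bravo: no waits; runs immediately, freeing mu18 and mu17
  india: no waits; runs immediately, freeing mu7
  golf: no waits; runs immediately, freeing mu2 and mu20
  charlie: no waits; runs immediately, freeing mu10 and mu3
  run echo (all its waits — mu10 and mu17 — are resolved); releases mu11


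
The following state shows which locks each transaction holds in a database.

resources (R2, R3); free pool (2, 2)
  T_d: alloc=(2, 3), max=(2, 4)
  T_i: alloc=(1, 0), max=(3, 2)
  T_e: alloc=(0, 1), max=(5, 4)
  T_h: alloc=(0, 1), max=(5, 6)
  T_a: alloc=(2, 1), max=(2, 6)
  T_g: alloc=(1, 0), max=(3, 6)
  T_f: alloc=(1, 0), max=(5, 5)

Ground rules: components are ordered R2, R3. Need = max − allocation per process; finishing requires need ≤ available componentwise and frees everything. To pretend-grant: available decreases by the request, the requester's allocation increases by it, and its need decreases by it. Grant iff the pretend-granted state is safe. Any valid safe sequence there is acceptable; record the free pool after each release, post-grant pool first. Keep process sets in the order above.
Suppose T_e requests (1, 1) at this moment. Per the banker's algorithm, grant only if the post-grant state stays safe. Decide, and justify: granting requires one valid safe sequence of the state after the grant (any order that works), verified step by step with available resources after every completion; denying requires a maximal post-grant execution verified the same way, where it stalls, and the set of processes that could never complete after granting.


GRANT — the state after the grant stays safe, e.g. via T_d, T_i, T_e, T_f, T_a, T_g, T_h.
Key observation: (1, 1) free after granting still covers T_d first, and each release covers the next.
Verifying the post-grant state step by step:
  pool = (1, 1)
  run T_d (needs (0, 1), free (1, 1)); after release of (2, 3) the pool is (3, 4)
  run T_i (needs (2, 2), free (3, 4)); after release of (1, 0) the pool is (4, 4)
  run T_e (needs (4, 2), free (4, 4)); after release of (1, 2) the pool is (5, 6)
  run T_f (needs (4, 5), free (5, 6)); after release of (1, 0) the pool is (6, 6)
  run T_a (needs (0, 5), free (6, 6)); after release of (2, 1) the pool is (8, 7)
  run T_g (needs (2, 6), free (8, 7)); after release of (1, 0) the pool is (9, 7)
  run T_h (needs (5, 5), free (9, 7)); after release of (0, 1) the pool is (9, 8)


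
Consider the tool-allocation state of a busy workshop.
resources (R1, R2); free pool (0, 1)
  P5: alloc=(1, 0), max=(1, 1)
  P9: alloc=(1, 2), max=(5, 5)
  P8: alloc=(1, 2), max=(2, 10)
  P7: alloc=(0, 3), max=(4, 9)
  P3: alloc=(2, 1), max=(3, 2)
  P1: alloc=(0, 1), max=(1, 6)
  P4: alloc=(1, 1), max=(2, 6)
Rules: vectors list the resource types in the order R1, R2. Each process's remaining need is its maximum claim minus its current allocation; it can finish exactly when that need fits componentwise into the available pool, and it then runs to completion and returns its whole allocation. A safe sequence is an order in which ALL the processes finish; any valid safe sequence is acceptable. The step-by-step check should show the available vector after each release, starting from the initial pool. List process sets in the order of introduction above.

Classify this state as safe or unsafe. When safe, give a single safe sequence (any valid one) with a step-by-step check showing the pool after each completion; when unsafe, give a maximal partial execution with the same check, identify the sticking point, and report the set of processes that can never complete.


UNSAFE — no complete ordering exists.
Key observation: after P5, P3 complete, (3, 2) is the best the pool ever gets, yet each leftover process wants more R2.
A maximal execution: P5, P3 — then nothing else fits. Check, step by step:
  pool = (0, 1)
  run P5 (needs (0, 1), free (0, 1)); after release of (1, 0) the pool is (1, 1)
  run P3 (needs (1, 1), free (1, 1)); after release of (2, 1) the pool is (3, 2)
  P9 cannot run: need (4, 3) vs free (3, 2) (insufficient R1 and R2)
  P8 cannot run: need (1, 8) vs free (3, 2) (insufficient R2)
  P7 cannot run: need (4, 6) vs free (3, 2) (insufficient R1 and R2)
  P1 cannot run: need (1, 5) vs free (3, 2) (insufficient R2)
  P4 cannot run: need (1, 5) vs free (3, 2) (insufficient R2)
Permanently blocked: P9, P8, P7, P1 and P4.


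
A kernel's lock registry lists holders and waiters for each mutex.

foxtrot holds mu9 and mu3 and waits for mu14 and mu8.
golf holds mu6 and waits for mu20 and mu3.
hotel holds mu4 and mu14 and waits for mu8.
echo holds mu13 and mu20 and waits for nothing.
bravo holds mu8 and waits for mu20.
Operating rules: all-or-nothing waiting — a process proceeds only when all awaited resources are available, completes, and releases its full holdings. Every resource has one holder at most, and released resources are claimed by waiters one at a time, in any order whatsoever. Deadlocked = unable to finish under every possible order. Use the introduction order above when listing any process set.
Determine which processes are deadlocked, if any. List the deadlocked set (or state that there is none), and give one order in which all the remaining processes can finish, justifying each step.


The deadlocked set is empty.
Key observation: the wait relation is loop-free; peeling off processes with no waits unwinds the whole state.
One completion order for the rest: echo, bravo, hotel, foxtrot, golf.
Verifying each step:
  echo: no waits; runs immediately, freeing mu13 and mu20
  run bravo (all its waits — mu20 — are resolved); releases mu8
  run hotel (all its waits — mu8 — are resolved); releases mu4 and mu14
  run foxtrot (all its waits — mu14 and mu8 — are resolved); releases mu9 and mu3
  run golf (all its waits — mu20 and mu3 — are resolved); releases mu6
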